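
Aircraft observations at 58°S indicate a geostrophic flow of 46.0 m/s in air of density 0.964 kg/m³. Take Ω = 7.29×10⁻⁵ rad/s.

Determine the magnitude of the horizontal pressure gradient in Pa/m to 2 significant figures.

Coriolis parameter at 58°S:
f = 2Ω sin φ = 2 × 7.29×10⁻⁵ × sin 58° = 1.24×10⁻⁴ s⁻¹
Geostrophic balance rearranged: |∂P/∂n| = f ρ V_g
|∂P/∂n| = 1.24×10⁻⁴ × 0.964 × 46.0 = 5.48×10⁻³ Pa/m

5.5×10⁻³ Pa/m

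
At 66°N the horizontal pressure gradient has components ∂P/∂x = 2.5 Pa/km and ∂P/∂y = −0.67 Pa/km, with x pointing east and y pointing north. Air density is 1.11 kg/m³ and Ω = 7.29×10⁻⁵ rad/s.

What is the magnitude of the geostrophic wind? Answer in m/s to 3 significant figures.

17.5 m/s

Coriolis parameter at 66°N:
f = 2Ω sin φ = 2 × 7.29×10⁻⁵ × sin 66° = 1.33×10⁻⁴ s⁻¹
Component geostrophic relations (x east, y north):
u_g = −(1/(fρ)) ∂P/∂y,  v_g = (1/(fρ)) ∂P/∂x
u_g = −(−0.67×10⁻³)/(1.33×10⁻⁴ × 1.11) = 4.53 m/s;  v_g = (2.5×10⁻³)/(1.33×10⁻⁴ × 1.11) = 16.9 m/s
|V_g| = √(u_g² + v_g²) = 17.5 m/s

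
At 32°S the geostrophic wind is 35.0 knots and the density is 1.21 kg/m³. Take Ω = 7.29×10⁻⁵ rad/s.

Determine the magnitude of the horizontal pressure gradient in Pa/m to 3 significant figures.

1.68×10⁻³ Pa/m

Coriolis parameter at 32°S:
f = 2Ω sin φ = 2 × 7.29×10⁻⁵ × sin 32° = 7.73×10⁻⁵ s⁻¹
Wind speed in SI: 35.0 knots = 18.0 m/s
Geostrophic balance rearranged: |∂P/∂n| = f ρ V_g
|∂P/∂n| = 7.73×10⁻⁵ × 1.21 × 18.0 = 1.68×10⁻³ Pa/m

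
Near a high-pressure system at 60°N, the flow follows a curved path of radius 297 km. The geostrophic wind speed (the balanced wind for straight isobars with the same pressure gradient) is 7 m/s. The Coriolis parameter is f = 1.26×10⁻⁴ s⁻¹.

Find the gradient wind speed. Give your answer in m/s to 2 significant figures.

Around a high, pressure-gradient force acts outward with centrifugal, so Coriolis balances both:
fV = (1/ρ)|∂P/∂n| + V²/R  →  V² − fR·V + fR·V_g = 0
With fR = 1.26×10⁻⁴ × 297×10³ m = 37.4 m/s:
V = [fR − √((fR)² − 4 fR V_g)]/2 = [37.4 − √(37.4² − 4×37.4×7)]/2 = 9.32 m/s
Supergeostrophic (V > V_g = 7 m/s), as expected around a high.

9.3 m/s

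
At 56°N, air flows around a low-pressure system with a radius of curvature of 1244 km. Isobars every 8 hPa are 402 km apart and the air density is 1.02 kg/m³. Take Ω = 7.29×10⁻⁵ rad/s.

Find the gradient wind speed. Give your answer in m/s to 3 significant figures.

14.7 m/s

Coriolis parameter at 56°N:
f = 2Ω sin φ = 2 × 7.29×10⁻⁵ × sin 56° = 1.21×10⁻⁴ s⁻¹
Pressure gradient: |∂P/∂n| = 800 Pa / 402000 m = 1.99×10⁻³ Pa/m
Geostrophic speed: V_g = |∂P/∂n|/(fρ) = 1.99×10⁻³/(1.21×10⁻⁴ × 1.02) = 16.1 m/s
Around a low, centrifugal force acts outward with Coriolis, so pressure-gradient force balances both:
(1/ρ)|∂P/∂n| = fV + V²/R  →  V² + fR·V − fR·V_g = 0
With fR = 1.21×10⁻⁴ × 1244×10³ m = 150 m/s:
V = [−fR + √((fR)² + 4 fR V_g)]/2 = [−150 + √(150² + 4×150×16.1)]/2 = 14.7 m/s
Subgeostrophic (V < V_g = 16.1 m/s), as expected around a low.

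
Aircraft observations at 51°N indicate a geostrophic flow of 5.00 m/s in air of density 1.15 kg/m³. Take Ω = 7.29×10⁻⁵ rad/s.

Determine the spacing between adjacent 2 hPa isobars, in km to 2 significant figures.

Coriolis parameter at 51°N:
f = 2Ω sin φ = 2 × 7.29×10⁻⁵ × sin 51° = 1.13×10⁻⁴ s⁻¹
Geostrophic balance rearranged: |∂P/∂n| = f ρ V_g
|∂P/∂n| = 1.13×10⁻⁴ × 1.15 × 5.00 = 6.52×10⁻⁴ Pa/m
Isobar spacing: Δn = ΔP/|∂P/∂n| = 200 Pa / 6.52×10⁻⁴ Pa/m = 306974 m ≈ 310 km

310 km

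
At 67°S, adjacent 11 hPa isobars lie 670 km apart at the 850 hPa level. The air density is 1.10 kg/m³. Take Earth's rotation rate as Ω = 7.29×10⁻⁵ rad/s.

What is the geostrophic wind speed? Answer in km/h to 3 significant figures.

Coriolis parameter at 67°S:
f = 2Ω sin φ = 2 × 7.29×10⁻⁵ × sin 67° = 1.34×10⁻⁴ s⁻¹
Pressure gradient: |∂P/∂n| = 1100 Pa / 670000 m = 1.64×10⁻³ Pa/m
Geostrophic balance (pressure-gradient force = Coriolis force):
V_g = (1/(fρ)) |∂P/∂n| = 1.64×10⁻³ / (1.34×10⁻⁴ × 1.10) = 11.1 m/s
Converting: 11.1 m/s × 3.6 = 40.0 km/h

40.0 km/h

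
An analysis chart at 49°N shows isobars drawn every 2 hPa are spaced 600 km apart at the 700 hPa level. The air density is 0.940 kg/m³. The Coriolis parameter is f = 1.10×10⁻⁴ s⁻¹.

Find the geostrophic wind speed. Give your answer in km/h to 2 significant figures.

12 km/h

Pressure gradient: |∂P/∂n| = 200 Pa / 600000 m = 3.33×10⁻⁴ Pa/m
Geostrophic balance (pressure-gradient force = Coriolis force):
V_g = (1/(fρ)) |∂P/∂n| = 3.33×10⁻⁴ / (1.10×10⁻⁴ × 0.940) = 3.22 m/s
Converting: 3.22 m/s × 3.6 = 12 km/h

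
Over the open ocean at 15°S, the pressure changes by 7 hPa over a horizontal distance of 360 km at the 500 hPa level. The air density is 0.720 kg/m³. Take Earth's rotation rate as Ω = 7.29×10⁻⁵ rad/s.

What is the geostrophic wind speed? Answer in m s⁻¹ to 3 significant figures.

71.6 m s⁻¹

Coriolis parameter at 15°S:
f = 2Ω sin φ = 2 × 7.29×10⁻⁵ × sin 15° = 3.77×10⁻⁵ s⁻¹
Pressure gradient: |∂P/∂n| = 700 Pa / 360000 m = 1.94×10⁻³ Pa/m
Geostrophic balance (pressure-gradient force = Coriolis force):
V_g = (1/(fρ)) |∂P/∂n| = 1.94×10⁻³ / (3.77×10⁻⁵ × 0.720) = 71.6 m/s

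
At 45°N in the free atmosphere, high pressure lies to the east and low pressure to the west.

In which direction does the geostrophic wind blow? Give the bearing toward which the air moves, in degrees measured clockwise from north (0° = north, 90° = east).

000°

The pressure-gradient force points toward the west (bearing 270°).
Geostrophic balance: in the Northern Hemisphere the Coriolis force deflects motion to the right, so the geostrophic wind blows 90° to the right of the pressure-gradient force (low pressure on the left).
Rotating 270° by 90° clockwise gives 000° — the wind blows toward the north.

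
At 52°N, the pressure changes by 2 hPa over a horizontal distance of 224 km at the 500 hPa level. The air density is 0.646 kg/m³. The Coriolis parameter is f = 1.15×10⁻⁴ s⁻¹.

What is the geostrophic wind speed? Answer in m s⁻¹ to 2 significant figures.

Pressure gradient: |∂P/∂n| = 200 Pa / 224000 m = 8.93×10⁻⁴ Pa/m
Geostrophic balance (pressure-gradient force = Coriolis force):
V_g = (1/(fρ)) |∂P/∂n| = 8.93×10⁻⁴ / (1.15×10⁻⁴ × 0.646) = 12.0 m/s

12 m s⁻¹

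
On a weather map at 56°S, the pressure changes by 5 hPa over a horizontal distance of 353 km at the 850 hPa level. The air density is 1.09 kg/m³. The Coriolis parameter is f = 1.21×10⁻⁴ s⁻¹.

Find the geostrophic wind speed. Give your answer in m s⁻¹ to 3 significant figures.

Pressure gradient: |∂P/∂n| = 500 Pa / 353000 m = 1.42×10⁻³ Pa/m
Geostrophic balance (pressure-gradient force = Coriolis force):
V_g = (1/(fρ)) |∂P/∂n| = 1.42×10⁻³ / (1.21×10⁻⁴ × 1.09) = 10.7 m/s

10.7 m s⁻¹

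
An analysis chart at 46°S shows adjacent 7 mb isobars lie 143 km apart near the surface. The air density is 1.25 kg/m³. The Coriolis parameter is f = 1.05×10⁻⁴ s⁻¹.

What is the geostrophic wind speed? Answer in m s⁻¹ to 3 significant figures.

37.3 m s⁻¹

Pressure gradient: |∂P/∂n| = 700 Pa / 143000 m = 4.90×10⁻³ Pa/m
Geostrophic balance (pressure-gradient force = Coriolis force):
V_g = (1/(fρ)) |∂P/∂n| = 4.90×10⁻³ / (1.05×10⁻⁴ × 1.25) = 37.3 m/s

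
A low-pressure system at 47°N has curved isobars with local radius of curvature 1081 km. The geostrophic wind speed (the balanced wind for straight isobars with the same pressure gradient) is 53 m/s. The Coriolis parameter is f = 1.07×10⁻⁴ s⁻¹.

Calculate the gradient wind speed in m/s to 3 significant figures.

39.5 m/s

Around a low, centrifugal force acts outward with Coriolis, so pressure-gradient force balances both:
(1/ρ)|∂P/∂n| = fV + V²/R  →  V² + fR·V − fR·V_g = 0
With fR = 1.07×10⁻⁴ × 1081×10³ m = 116 m/s:
V = [−fR + √((fR)² + 4 fR V_g)]/2 = [−116 + √(116² + 4×116×53)]/2 = 39.5 m/s
Subgeostrophic (V < V_g = 53 m/s), as expected around a low.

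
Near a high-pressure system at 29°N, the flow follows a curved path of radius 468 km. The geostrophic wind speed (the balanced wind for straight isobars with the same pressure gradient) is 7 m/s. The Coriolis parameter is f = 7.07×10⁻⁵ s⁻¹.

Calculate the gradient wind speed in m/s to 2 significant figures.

Around a high, pressure-gradient force acts outward with centrifugal, so Coriolis balances both:
fV = (1/ρ)|∂P/∂n| + V²/R  →  V² − fR·V + fR·V_g = 0
With fR = 7.07×10⁻⁵ × 468×10³ m = 33.1 m/s:
V = [fR − √((fR)² − 4 fR V_g)]/2 = [33.1 − √(33.1² − 4×33.1×7)]/2 = 10.1 m/s
Supergeostrophic (V > V_g = 7 m/s), as expected around a high.

10 m/s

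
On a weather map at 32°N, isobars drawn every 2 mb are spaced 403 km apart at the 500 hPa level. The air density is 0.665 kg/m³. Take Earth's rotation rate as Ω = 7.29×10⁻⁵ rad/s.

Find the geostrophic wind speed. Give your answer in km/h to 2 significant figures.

Coriolis parameter at 32°N:
f = 2Ω sin φ = 2 × 7.29×10⁻⁵ × sin 32° = 7.73×10⁻⁵ s⁻¹
Pressure gradient: |∂P/∂n| = 200 Pa / 403000 m = 4.96×10⁻⁴ Pa/m
Geostrophic balance (pressure-gradient force = Coriolis force):
V_g = (1/(fρ)) |∂P/∂n| = 4.96×10⁻⁴ / (7.73×10⁻⁵ × 0.665) = 9.66 m/s
Converting: 9.66 m/s × 3.6 = 35 km/h

35 km/h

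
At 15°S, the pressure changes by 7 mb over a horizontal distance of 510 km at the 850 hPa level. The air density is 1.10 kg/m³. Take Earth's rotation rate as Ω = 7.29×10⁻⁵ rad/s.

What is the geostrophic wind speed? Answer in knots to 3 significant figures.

64.3 knots

Coriolis parameter at 15°S:
f = 2Ω sin φ = 2 × 7.29×10⁻⁵ × sin 15° = 3.77×10⁻⁵ s⁻¹
Pressure gradient: |∂P/∂n| = 700 Pa / 510000 m = 1.37×10⁻³ Pa/m
Geostrophic balance (pressure-gradient force = Coriolis force):
V_g = (1/(fρ)) |∂P/∂n| = 1.37×10⁻³ / (3.77×10⁻⁵ × 1.10) = 33.1 m/s
Converting: 33.1 m/s × 1.944 = 64.3 knots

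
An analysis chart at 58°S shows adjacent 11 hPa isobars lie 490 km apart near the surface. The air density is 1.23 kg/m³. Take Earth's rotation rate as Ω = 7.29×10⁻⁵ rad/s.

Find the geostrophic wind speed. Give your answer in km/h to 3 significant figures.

53.1 km/h

Coriolis parameter at 58°S:
f = 2Ω sin φ = 2 × 7.29×10⁻⁵ × sin 58° = 1.24×10⁻⁴ s⁻¹
Pressure gradient: |∂P/∂n| = 1100 Pa / 490000 m = 2.24×10⁻³ Pa/m
Geostrophic balance (pressure-gradient force = Coriolis force):
V_g = (1/(fρ)) |∂P/∂n| = 2.24×10⁻³ / (1.24×10⁻⁴ × 1.23) = 14.8 m/s
Converting: 14.8 m/s × 3.6 = 53.1 km/h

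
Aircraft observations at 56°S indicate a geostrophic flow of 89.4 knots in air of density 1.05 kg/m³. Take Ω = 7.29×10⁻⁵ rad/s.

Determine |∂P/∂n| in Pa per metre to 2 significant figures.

5.8×10⁻³ Pa/m

Coriolis parameter at 56°S:
f = 2Ω sin φ = 2 × 7.29×10⁻⁵ × sin 56° = 1.21×10⁻⁴ s⁻¹
Wind speed in SI: 89.4 knots = 46.0 m/s
Geostrophic balance rearranged: |∂P/∂n| = f ρ V_g
|∂P/∂n| = 1.21×10⁻⁴ × 1.05 × 46.0 = 5.84×10⁻³ Pa/m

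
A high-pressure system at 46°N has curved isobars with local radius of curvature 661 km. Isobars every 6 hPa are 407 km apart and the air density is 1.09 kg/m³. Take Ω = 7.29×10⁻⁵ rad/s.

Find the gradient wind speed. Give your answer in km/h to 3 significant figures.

61.7 km/h

Coriolis parameter at 46°N:
f = 2Ω sin φ = 2 × 7.29×10⁻⁵ × sin 46° = 1.05×10⁻⁴ s⁻¹
Pressure gradient: |∂P/∂n| = 600 Pa / 407000 m = 1.47×10⁻³ Pa/m
Geostrophic speed: V_g = |∂P/∂n|/(fρ) = 1.47×10⁻³/(1.05×10⁻⁴ × 1.09) = 12.9 m/s
Around a high, pressure-gradient force acts outward with centrifugal, so Coriolis balances both:
fV = (1/ρ)|∂P/∂n| + V²/R  →  V² − fR·V + fR·V_g = 0
With fR = 1.05×10⁻⁴ × 661×10³ m = 69.3 m/s:
V = [fR − √((fR)² − 4 fR V_g)]/2 = [69.3 − √(69.3² − 4×69.3×12.9)]/2 = 17.1 m/s
Supergeostrophic (V > V_g = 12.9 m/s), as expected around a high.
Converting: 17.1 m/s × 3.6 = 61.7 km/h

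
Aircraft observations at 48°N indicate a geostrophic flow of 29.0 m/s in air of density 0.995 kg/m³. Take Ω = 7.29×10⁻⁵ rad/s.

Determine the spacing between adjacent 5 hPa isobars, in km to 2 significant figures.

160 km

Coriolis parameter at 48°N:
f = 2Ω sin φ = 2 × 7.29×10⁻⁵ × sin 48° = 1.08×10⁻⁴ s⁻¹
Geostrophic balance rearranged: |∂P/∂n| = f ρ V_g
|∂P/∂n| = 1.08×10⁻⁴ × 0.995 × 29.0 = 3.13×10⁻³ Pa/m
Isobar spacing: Δn = ΔP/|∂P/∂n| = 500 Pa / 3.13×10⁻³ Pa/m = 159926 m ≈ 160 km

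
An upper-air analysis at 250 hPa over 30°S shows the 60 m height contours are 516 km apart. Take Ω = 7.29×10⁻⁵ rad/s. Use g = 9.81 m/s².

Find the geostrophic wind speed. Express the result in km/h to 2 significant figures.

56 km/h

Coriolis parameter at 30°S:
f = 2Ω sin φ = 2 × 7.29×10⁻⁵ × sin 30° = 7.29×10⁻⁵ s⁻¹
Height gradient: |∂Z/∂n| = 60 m / 516000 m = 1.16×10⁻⁴
On a pressure surface, geostrophic balance gives V_g = (g/f)|∂Z/∂n|:
V_g = 9.81 × 1.16×10⁻⁴ / 7.29×10⁻⁵ = 15.6 m/s
Converting: 15.6 m/s × 3.6 = 56 km/h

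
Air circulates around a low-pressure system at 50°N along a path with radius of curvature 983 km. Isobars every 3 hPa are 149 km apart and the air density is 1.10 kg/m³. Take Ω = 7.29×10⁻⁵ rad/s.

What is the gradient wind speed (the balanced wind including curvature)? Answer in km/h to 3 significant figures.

52.1 km/h

Coriolis parameter at 50°N:
f = 2Ω sin φ = 2 × 7.29×10⁻⁵ × sin 50° = 1.12×10⁻⁴ s⁻¹
Pressure gradient: |∂P/∂n| = 300 Pa / 149000 m = 2.01×10⁻³ Pa/m
Geostrophic speed: V_g = |∂P/∂n|/(fρ) = 2.01×10⁻³/(1.12×10⁻⁴ × 1.10) = 16.4 m/s
Around a low, centrifugal force acts outward with Coriolis, so pressure-gradient force balances both:
(1/ρ)|∂P/∂n| = fV + V²/R  →  V² + fR·V − fR·V_g = 0
With fR = 1.12×10⁻⁴ × 983×10³ m = 110 m/s:
V = [−fR + √((fR)² + 4 fR V_g)]/2 = [−110 + √(110² + 4×110×16.4)]/2 = 14.5 m/s
Subgeostrophic (V < V_g = 16.4 m/s), as expected around a low.
Converting: 14.5 m/s × 3.6 = 52.1 km/h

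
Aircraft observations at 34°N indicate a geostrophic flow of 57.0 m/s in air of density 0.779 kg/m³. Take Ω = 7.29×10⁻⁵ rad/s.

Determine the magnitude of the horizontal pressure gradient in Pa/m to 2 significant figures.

Coriolis parameter at 34°N:
f = 2Ω sin φ = 2 × 7.29×10⁻⁵ × sin 34° = 8.15×10⁻⁵ s⁻¹
Geostrophic balance rearranged: |∂P/∂n| = f ρ V_g
|∂P/∂n| = 8.15×10⁻⁵ × 0.779 × 57.0 = 3.62×10⁻³ Pa/m

3.6×10⁻³ Pa/m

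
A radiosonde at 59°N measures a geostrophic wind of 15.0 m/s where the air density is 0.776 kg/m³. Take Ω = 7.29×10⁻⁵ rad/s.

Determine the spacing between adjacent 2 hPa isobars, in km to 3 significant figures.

Coriolis parameter at 59°N:
f = 2Ω sin φ = 2 × 7.29×10⁻⁵ × sin 59° = 1.25×10⁻⁴ s⁻¹
Geostrophic balance rearranged: |∂P/∂n| = f ρ V_g
|∂P/∂n| = 1.25×10⁻⁴ × 0.776 × 15.0 = 1.45×10⁻³ Pa/m
Isobar spacing: Δn = ΔP/|∂P/∂n| = 200 Pa / 1.45×10⁻³ Pa/m = 137485 m ≈ 137 km

137 km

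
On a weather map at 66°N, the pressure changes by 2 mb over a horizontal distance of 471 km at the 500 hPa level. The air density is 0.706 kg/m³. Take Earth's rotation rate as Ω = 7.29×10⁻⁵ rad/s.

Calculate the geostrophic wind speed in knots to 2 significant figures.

Coriolis parameter at 66°N:
f = 2Ω sin φ = 2 × 7.29×10⁻⁵ × sin 66° = 1.33×10⁻⁴ s⁻¹
Pressure gradient: |∂P/∂n| = 200 Pa / 471000 m = 4.25×10⁻⁴ Pa/m
Geostrophic balance (pressure-gradient force = Coriolis force):
V_g = (1/(fρ)) |∂P/∂n| = 4.25×10⁻⁴ / (1.33×10⁻⁴ × 0.706) = 4.52 m/s
Converting: 4.52 m/s × 1.944 = 8.8 knots

8.8 knots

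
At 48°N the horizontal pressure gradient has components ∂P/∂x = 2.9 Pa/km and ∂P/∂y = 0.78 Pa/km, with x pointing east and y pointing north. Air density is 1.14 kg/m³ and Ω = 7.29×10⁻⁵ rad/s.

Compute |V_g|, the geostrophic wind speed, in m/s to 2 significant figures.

24 m/s

Coriolis parameter at 48°N:
f = 2Ω sin φ = 2 × 7.29×10⁻⁵ × sin 48° = 1.08×10⁻⁴ s⁻¹
Component geostrophic relations (x east, y north):
u_g = −(1/(fρ)) ∂P/∂y,  v_g = (1/(fρ)) ∂P/∂x
u_g = −(0.78×10⁻³)/(1.08×10⁻⁴ × 1.14) = −6.31 m/s;  v_g = (2.9×10⁻³)/(1.08×10⁻⁴ × 1.14) = 23.5 m/s
|V_g| = √(u_g² + v_g²) = 24.3 m/s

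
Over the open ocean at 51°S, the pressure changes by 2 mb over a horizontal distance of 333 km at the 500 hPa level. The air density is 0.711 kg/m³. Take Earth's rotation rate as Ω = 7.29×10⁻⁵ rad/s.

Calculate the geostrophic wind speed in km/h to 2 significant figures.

Coriolis parameter at 51°S:
f = 2Ω sin φ = 2 × 7.29×10⁻⁵ × sin 51° = 1.13×10⁻⁴ s⁻¹
Pressure gradient: |∂P/∂n| = 200 Pa / 333000 m = 6.01×10⁻⁴ Pa/m
Geostrophic balance (pressure-gradient force = Coriolis force):
V_g = (1/(fρ)) |∂P/∂n| = 6.01×10⁻⁴ / (1.13×10⁻⁴ × 0.711) = 7.46 m/s
Converting: 7.46 m/s × 3.6 = 27 km/h

27 km/h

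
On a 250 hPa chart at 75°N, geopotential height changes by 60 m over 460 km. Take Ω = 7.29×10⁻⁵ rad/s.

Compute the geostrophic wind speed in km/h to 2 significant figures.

33 km/h

Coriolis parameter at 75°N:
f = 2Ω sin φ = 2 × 7.29×10⁻⁵ × sin 75° = 1.41×10⁻⁴ s⁻¹
Height gradient: |∂Z/∂n| = 60 m / 460000 m = 1.30×10⁻⁴
On a pressure surface, geostrophic balance gives V_g = (g/f)|∂Z/∂n|:
V_g = 9.81 × 1.30×10⁻⁴ / 1.41×10⁻⁴ = 9.09 m/s
Converting: 9.09 m/s × 3.6 = 33 km/h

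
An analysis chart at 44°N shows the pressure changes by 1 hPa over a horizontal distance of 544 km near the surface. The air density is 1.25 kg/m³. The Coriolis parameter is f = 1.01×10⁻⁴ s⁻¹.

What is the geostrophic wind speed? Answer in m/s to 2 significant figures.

Pressure gradient: |∂P/∂n| = 100 Pa / 544000 m = 1.84×10⁻⁴ Pa/m
Geostrophic balance (pressure-gradient force = Coriolis force):
V_g = (1/(fρ)) |∂P/∂n| = 1.84×10⁻⁴ / (1.01×10⁻⁴ × 1.25) = 1.46 m/s

1.5 m/s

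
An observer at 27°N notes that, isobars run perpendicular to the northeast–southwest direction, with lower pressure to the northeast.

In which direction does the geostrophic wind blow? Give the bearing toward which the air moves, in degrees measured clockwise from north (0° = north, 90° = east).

The pressure-gradient force points toward the northeast (bearing 045°).
Geostrophic balance: in the Northern Hemisphere the Coriolis force deflects motion to the right, so the geostrophic wind blows 90° to the right of the pressure-gradient force (low pressure on the left).
Rotating 045° by 90° clockwise gives 135° — the wind blows toward the southeast.

135°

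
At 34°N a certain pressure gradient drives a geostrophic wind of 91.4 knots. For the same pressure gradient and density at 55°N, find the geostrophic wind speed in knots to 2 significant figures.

62 knots

With the same pressure gradient and density, V_g ∝ 1/f ∝ 1/sin φ.
V₂ = V₁ · sin φ₁ / sin φ₂ = 91.4 × sin 34° / sin 55°
V₂ = 91.4 × 0.5592/0.8192 = 62 knots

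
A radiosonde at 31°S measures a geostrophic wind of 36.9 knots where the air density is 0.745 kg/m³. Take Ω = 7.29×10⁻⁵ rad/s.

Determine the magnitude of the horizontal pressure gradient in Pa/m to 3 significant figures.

1.06×10⁻³ Pa/m

Coriolis parameter at 31°S:
f = 2Ω sin φ = 2 × 7.29×10⁻⁵ × sin 31° = 7.51×10⁻⁵ s⁻¹
Wind speed in SI: 36.9 knots = 19.0 m/s
Geostrophic balance rearranged: |∂P/∂n| = f ρ V_g
|∂P/∂n| = 7.51×10⁻⁵ × 0.745 × 19.0 = 1.06×10⁻³ Pa/m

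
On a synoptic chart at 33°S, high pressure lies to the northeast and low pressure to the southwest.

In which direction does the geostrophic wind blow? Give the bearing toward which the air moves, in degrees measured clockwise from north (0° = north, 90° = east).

135°

The pressure-gradient force points toward the southwest (bearing 225°).
Geostrophic balance: in the Southern Hemisphere the Coriolis force deflects motion to the left, so the geostrophic wind blows 90° to the left of the pressure-gradient force (low pressure on the right).
Rotating 225° by 90° counterclockwise gives 135° — the wind blows toward the southeast.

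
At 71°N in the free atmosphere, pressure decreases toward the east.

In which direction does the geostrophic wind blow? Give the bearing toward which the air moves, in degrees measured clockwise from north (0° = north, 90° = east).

The pressure-gradient force points toward the east (bearing 090°).
Geostrophic balance: in the Northern Hemisphere the Coriolis force deflects motion to the right, so the geostrophic wind blows 90° to the right of the pressure-gradient force (low pressure on the left).
Rotating 090° by 90° clockwise gives 180° — the wind blows toward the south.

180°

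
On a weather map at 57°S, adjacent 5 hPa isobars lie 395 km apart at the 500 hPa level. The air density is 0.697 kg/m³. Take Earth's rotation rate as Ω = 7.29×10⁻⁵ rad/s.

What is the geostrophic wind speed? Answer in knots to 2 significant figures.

Coriolis parameter at 57°S:
f = 2Ω sin φ = 2 × 7.29×10⁻⁵ × sin 57° = 1.22×10⁻⁴ s⁻¹
Pressure gradient: |∂P/∂n| = 500 Pa / 395000 m = 1.27×10⁻³ Pa/m
Geostrophic balance (pressure-gradient force = Coriolis force):
V_g = (1/(fρ)) |∂P/∂n| = 1.27×10⁻³ / (1.22×10⁻⁴ × 0.697) = 14.9 m/s
Converting: 14.9 m/s × 1.944 = 29 knots

29 knots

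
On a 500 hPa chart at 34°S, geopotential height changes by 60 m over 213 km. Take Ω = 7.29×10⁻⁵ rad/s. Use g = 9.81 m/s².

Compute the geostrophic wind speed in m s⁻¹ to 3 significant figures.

Coriolis parameter at 34°S:
f = 2Ω sin φ = 2 × 7.29×10⁻⁵ × sin 34° = 8.15×10⁻⁵ s⁻¹
Height gradient: |∂Z/∂n| = 60 m / 213000 m = 2.82×10⁻⁴
On a pressure surface, geostrophic balance gives V_g = (g/f)|∂Z/∂n|:
V_g = 9.81 × 2.82×10⁻⁴ / 8.15×10⁻⁵ = 33.9 m/s

33.9 m s⁻¹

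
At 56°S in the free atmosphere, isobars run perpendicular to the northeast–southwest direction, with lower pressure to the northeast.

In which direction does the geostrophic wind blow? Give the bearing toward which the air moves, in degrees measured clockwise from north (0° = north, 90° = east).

315°

The pressure-gradient force points toward the northeast (bearing 045°).
Geostrophic balance: in the Southern Hemisphere the Coriolis force deflects motion to the left, so the geostrophic wind blows 90° to the left of the pressure-gradient force (low pressure on the right).
Rotating 045° by 90° counterclockwise gives 315° — the wind blows toward the northwest.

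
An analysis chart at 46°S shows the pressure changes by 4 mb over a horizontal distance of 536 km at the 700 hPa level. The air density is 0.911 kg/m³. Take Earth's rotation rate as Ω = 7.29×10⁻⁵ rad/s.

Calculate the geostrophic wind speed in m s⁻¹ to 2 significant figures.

Coriolis parameter at 46°S:
f = 2Ω sin φ = 2 × 7.29×10⁻⁵ × sin 46° = 1.05×10⁻⁴ s⁻¹
Pressure gradient: |∂P/∂n| = 400 Pa / 536000 m = 7.46×10⁻⁴ Pa/m
Geostrophic balance (pressure-gradient force = Coriolis force):
V_g = (1/(fρ)) |∂P/∂n| = 7.46×10⁻⁴ / (1.05×10⁻⁴ × 0.911) = 7.81 m/s

7.8 m s⁻¹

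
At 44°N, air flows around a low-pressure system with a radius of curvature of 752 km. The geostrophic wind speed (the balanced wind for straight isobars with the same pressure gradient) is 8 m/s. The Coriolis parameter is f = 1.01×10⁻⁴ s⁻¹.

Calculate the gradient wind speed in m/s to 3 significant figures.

Around a low, centrifugal force acts outward with Coriolis, so pressure-gradient force balances both:
(1/ρ)|∂P/∂n| = fV + V²/R  →  V² + fR·V − fR·V_g = 0
With fR = 1.01×10⁻⁴ × 752×10³ m = 76.0 m/s:
V = [−fR + √((fR)² + 4 fR V_g)]/2 = [−76.0 + √(76.0² + 4×76.0×8)]/2 = 7.3 m/s
Subgeostrophic (V < V_g = 8 m/s), as expected around a low.

7.30 m/s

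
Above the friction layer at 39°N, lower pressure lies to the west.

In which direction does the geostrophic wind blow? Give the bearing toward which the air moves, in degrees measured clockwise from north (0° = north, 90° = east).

000°

The pressure-gradient force points toward the west (bearing 270°).
Geostrophic balance: in the Northern Hemisphere the Coriolis force deflects motion to the right, so the geostrophic wind blows 90° to the right of the pressure-gradient force (low pressure on the left).
Rotating 270° by 90° clockwise gives 000° — the wind blows toward the north.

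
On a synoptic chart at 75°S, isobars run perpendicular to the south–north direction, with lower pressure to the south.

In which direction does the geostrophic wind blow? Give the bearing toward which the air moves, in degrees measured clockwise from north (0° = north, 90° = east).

090°

The pressure-gradient force points toward the south (bearing 180°).
Geostrophic balance: in the Southern Hemisphere the Coriolis force deflects motion to the left, so the geostrophic wind blows 90° to the left of the pressure-gradient force (low pressure on the right).
Rotating 180° by 90° counterclockwise gives 090° — the wind blows toward the east.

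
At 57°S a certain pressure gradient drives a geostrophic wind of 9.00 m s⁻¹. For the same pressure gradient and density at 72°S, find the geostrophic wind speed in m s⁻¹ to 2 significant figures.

7.9 m s⁻¹

With the same pressure gradient and density, V_g ∝ 1/f ∝ 1/sin φ.
V₂ = V₁ · sin φ₁ / sin φ₂ = 9.00 × sin 57° / sin 72°
V₂ = 9.00 × 0.8387/0.9511 = 7.9 m s⁻¹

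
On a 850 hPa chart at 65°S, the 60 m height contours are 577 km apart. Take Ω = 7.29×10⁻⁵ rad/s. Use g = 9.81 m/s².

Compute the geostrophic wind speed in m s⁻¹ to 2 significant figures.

7.7 m s⁻¹

Coriolis parameter at 65°S:
f = 2Ω sin φ = 2 × 7.29×10⁻⁵ × sin 65° = 1.32×10⁻⁴ s⁻¹
Height gradient: |∂Z/∂n| = 60 m / 577000 m = 1.04×10⁻⁴
On a pressure surface, geostrophic balance gives V_g = (g/f)|∂Z/∂n|:
V_g = 9.81 × 1.04×10⁻⁴ / 1.32×10⁻⁴ = 7.72 m/s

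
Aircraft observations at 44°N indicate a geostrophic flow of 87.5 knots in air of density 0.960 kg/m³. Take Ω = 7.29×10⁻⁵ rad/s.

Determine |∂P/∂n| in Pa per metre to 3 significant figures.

4.38×10⁻³ Pa/m

Coriolis parameter at 44°N:
f = 2Ω sin φ = 2 × 7.29×10⁻⁵ × sin 44° = 1.01×10⁻⁴ s⁻¹
Wind speed in SI: 87.5 knots = 45.0 m/s
Geostrophic balance rearranged: |∂P/∂n| = f ρ V_g
|∂P/∂n| = 1.01×10⁻⁴ × 0.960 × 45.0 = 4.38×10⁻³ Pa/m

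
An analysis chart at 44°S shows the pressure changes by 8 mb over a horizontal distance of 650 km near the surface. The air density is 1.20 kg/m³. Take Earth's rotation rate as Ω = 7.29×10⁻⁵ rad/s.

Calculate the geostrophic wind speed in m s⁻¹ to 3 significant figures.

10.1 m s⁻¹

Coriolis parameter at 44°S:
f = 2Ω sin φ = 2 × 7.29×10⁻⁵ × sin 44° = 1.01×10⁻⁴ s⁻¹
Pressure gradient: |∂P/∂n| = 800 Pa / 650000 m = 1.23×10⁻³ Pa/m
Geostrophic balance (pressure-gradient force = Coriolis force):
V_g = (1/(fρ)) |∂P/∂n| = 1.23×10⁻³ / (1.01×10⁻⁴ × 1.20) = 10.1 m/s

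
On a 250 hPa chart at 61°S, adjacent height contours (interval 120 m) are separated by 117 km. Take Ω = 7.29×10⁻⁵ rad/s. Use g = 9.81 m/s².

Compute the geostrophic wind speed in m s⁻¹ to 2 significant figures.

79 m s⁻¹

Coriolis parameter at 61°S:
f = 2Ω sin φ = 2 × 7.29×10⁻⁵ × sin 61° = 1.28×10⁻⁴ s⁻¹
Height gradient: |∂Z/∂n| = 120 m / 117000 m = 1.03×10⁻³
On a pressure surface, geostrophic balance gives V_g = (g/f)|∂Z/∂n|:
V_g = 9.81 × 1.03×10⁻³ / 1.28×10⁻⁴ = 78.9 m/s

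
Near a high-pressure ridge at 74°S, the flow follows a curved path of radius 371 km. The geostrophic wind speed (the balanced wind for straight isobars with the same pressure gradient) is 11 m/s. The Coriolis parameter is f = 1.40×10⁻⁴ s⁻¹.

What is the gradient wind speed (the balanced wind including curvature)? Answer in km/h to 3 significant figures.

Around a high, pressure-gradient force acts outward with centrifugal, so Coriolis balances both:
fV = (1/ρ)|∂P/∂n| + V²/R  →  V² − fR·V + fR·V_g = 0
With fR = 1.40×10⁻⁴ × 371×10³ m = 51.9 m/s:
V = [fR − √((fR)² − 4 fR V_g)]/2 = [51.9 − √(51.9² − 4×51.9×11)]/2 = 15.8 m/s
Supergeostrophic (V > V_g = 11 m/s), as expected around a high.
Converting: 15.8 m/s × 3.6 = 56.9 km/h

56.9 km/h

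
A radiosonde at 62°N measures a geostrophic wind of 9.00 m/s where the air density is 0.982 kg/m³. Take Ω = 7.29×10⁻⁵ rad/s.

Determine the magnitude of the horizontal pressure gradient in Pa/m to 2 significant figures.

1.1×10⁻³ Pa/m

Coriolis parameter at 62°N:
f = 2Ω sin φ = 2 × 7.29×10⁻⁵ × sin 62° = 1.29×10⁻⁴ s⁻¹
Geostrophic balance rearranged: |∂P/∂n| = f ρ V_g
|∂P/∂n| = 1.29×10⁻⁴ × 0.982 × 9.00 = 1.14×10⁻³ Pa/m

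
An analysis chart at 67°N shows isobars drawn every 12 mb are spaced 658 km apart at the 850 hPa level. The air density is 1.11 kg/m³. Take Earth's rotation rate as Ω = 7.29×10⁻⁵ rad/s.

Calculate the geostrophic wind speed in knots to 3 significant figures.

Coriolis parameter at 67°N:
f = 2Ω sin φ = 2 × 7.29×10⁻⁵ × sin 67° = 1.34×10⁻⁴ s⁻¹
Pressure gradient: |∂P/∂n| = 1200 Pa / 658000 m = 1.82×10⁻³ Pa/m
Geostrophic balance (pressure-gradient force = Coriolis force):
V_g = (1/(fρ)) |∂P/∂n| = 1.82×10⁻³ / (1.34×10⁻⁴ × 1.11) = 12.2 m/s
Converting: 12.2 m/s × 1.944 = 23.8 knots

23.8 knots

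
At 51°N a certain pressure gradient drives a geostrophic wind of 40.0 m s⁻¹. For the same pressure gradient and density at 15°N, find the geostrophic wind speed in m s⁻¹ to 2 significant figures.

With the same pressure gradient and density, V_g ∝ 1/f ∝ 1/sin φ.
V₂ = V₁ · sin φ₁ / sin φ₂ = 40.0 × sin 51° / sin 15°
V₂ = 40.0 × 0.7771/0.2588 = 120 m s⁻¹

120 m s⁻¹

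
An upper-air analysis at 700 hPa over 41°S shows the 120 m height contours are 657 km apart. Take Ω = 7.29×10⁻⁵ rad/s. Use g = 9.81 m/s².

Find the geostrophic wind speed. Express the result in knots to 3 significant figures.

Coriolis parameter at 41°S:
f = 2Ω sin φ = 2 × 7.29×10⁻⁵ × sin 41° = 9.57×10⁻⁵ s⁻¹
Height gradient: |∂Z/∂n| = 120 m / 657000 m = 1.83×10⁻⁴
On a pressure surface, geostrophic balance gives V_g = (g/f)|∂Z/∂n|:
V_g = 9.81 × 1.83×10⁻⁴ / 9.57×10⁻⁵ = 18.7 m/s
Converting: 18.7 m/s × 1.944 = 36.4 knots

36.4 knots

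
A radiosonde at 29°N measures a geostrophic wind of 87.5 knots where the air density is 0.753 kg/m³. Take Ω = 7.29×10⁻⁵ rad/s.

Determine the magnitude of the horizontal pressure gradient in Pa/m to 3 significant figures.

2.40×10⁻³ Pa/m

Coriolis parameter at 29°N:
f = 2Ω sin φ = 2 × 7.29×10⁻⁵ × sin 29° = 7.07×10⁻⁵ s⁻¹
Wind speed in SI: 87.5 knots = 45.0 m/s
Geostrophic balance rearranged: |∂P/∂n| = f ρ V_g
|∂P/∂n| = 7.07×10⁻⁵ × 0.753 × 45.0 = 2.40×10⁻³ Pa/m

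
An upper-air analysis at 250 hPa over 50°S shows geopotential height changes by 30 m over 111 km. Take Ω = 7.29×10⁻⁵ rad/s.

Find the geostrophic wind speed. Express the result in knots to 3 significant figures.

Coriolis parameter at 50°S:
f = 2Ω sin φ = 2 × 7.29×10⁻⁵ × sin 50° = 1.12×10⁻⁴ s⁻¹
Height gradient: |∂Z/∂n| = 30 m / 111000 m = 2.70×10⁻⁴
On a pressure surface, geostrophic balance gives V_g = (g/f)|∂Z/∂n|:
V_g = 9.81 × 2.70×10⁻⁴ / 1.12×10⁻⁴ = 23.7 m/s
Converting: 23.7 m/s × 1.944 = 46.1 knots

46.1 knots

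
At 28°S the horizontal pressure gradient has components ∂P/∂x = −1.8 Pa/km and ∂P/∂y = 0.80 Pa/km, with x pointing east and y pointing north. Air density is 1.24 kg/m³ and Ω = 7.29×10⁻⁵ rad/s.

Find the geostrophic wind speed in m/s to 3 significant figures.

Coriolis parameter at 28°S:
f = 2Ω sin φ = 2 × 7.29×10⁻⁵ × sin 28° = 6.84×10⁻⁵ s⁻¹
In the Southern Hemisphere f is negative: f = −6.84×10⁻⁵ s⁻¹.
Component geostrophic relations (x east, y north):
u_g = −(1/(fρ)) ∂P/∂y,  v_g = (1/(fρ)) ∂P/∂x
u_g = −(0.80×10⁻³)/(−6.84×10⁻⁵ × 1.24) = 9.43 m/s;  v_g = (−1.8×10⁻³)/(−6.84×10⁻⁵ × 1.24) = 21.2 m/s
|V_g| = √(u_g² + v_g²) = 23.2 m/s

23.2 m/s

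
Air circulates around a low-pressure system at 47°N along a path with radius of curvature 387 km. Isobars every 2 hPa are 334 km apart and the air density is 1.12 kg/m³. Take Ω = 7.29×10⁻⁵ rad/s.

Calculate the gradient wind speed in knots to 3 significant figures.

8.78 knots

Coriolis parameter at 47°N:
f = 2Ω sin φ = 2 × 7.29×10⁻⁵ × sin 47° = 1.07×10⁻⁴ s⁻¹
Pressure gradient: |∂P/∂n| = 200 Pa / 334000 m = 5.99×10⁻⁴ Pa/m
Geostrophic speed: V_g = |∂P/∂n|/(fρ) = 5.99×10⁻⁴/(1.07×10⁻⁴ × 1.12) = 5.01 m/s
Around a low, centrifugal force acts outward with Coriolis, so pressure-gradient force balances both:
(1/ρ)|∂P/∂n| = fV + V²/R  →  V² + fR·V − fR·V_g = 0
With fR = 1.07×10⁻⁴ × 387×10³ m = 41.3 m/s:
V = [−fR + √((fR)² + 4 fR V_g)]/2 = [−41.3 + √(41.3² + 4×41.3×5.01)]/2 = 4.52 m/s
Subgeostrophic (V < V_g = 5.01 m/s), as expected around a low.
Converting: 4.52 m/s × 1.944 = 8.78 knots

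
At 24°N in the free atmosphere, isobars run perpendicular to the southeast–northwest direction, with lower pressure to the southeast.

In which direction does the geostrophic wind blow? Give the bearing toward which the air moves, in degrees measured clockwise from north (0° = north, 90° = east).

225°

The pressure-gradient force points toward the southeast (bearing 135°).
Geostrophic balance: in the Northern Hemisphere the Coriolis force deflects motion to the right, so the geostrophic wind blows 90° to the right of the pressure-gradient force (low pressure on the left).
Rotating 135° by 90° clockwise gives 225° — the wind blows toward the southwest.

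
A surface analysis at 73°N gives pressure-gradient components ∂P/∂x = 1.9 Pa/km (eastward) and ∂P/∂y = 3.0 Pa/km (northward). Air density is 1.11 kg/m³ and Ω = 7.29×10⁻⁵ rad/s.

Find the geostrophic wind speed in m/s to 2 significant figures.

Coriolis parameter at 73°N:
f = 2Ω sin φ = 2 × 7.29×10⁻⁵ × sin 73° = 1.39×10⁻⁴ s⁻¹
Component geostrophic relations (x east, y north):
u_g = −(1/(fρ)) ∂P/∂y,  v_g = (1/(fρ)) ∂P/∂x
u_g = −(3.0×10⁻³)/(1.39×10⁻⁴ × 1.11) = −19.4 m/s;  v_g = (1.9×10⁻³)/(1.39×10⁻⁴ × 1.11) = 12.3 m/s
|V_g| = √(u_g² + v_g²) = 22.9 m/s

23 m/s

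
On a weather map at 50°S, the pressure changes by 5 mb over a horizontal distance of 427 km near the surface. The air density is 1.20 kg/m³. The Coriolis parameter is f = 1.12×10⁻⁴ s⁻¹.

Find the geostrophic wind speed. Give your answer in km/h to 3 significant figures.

31.4 km/h

Pressure gradient: |∂P/∂n| = 500 Pa / 427000 m = 1.17×10⁻³ Pa/m
Geostrophic balance (pressure-gradient force = Coriolis force):
V_g = (1/(fρ)) |∂P/∂n| = 1.17×10⁻³ / (1.12×10⁻⁴ × 1.20) = 8.71 m/s
Converting: 8.71 m/s × 3.6 = 31.4 km/h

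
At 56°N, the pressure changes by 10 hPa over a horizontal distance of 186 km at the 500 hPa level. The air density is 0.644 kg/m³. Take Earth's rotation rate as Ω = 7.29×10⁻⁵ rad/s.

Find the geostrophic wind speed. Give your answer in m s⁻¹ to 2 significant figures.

69 m s⁻¹

Coriolis parameter at 56°N:
f = 2Ω sin φ = 2 × 7.29×10⁻⁵ × sin 56° = 1.21×10⁻⁴ s⁻¹
Pressure gradient: |∂P/∂n| = 1000 Pa / 186000 m = 5.38×10⁻³ Pa/m
Geostrophic balance (pressure-gradient force = Coriolis force):
V_g = (1/(fρ)) |∂P/∂n| = 5.38×10⁻³ / (1.21×10⁻⁴ × 0.644) = 69.1 m/s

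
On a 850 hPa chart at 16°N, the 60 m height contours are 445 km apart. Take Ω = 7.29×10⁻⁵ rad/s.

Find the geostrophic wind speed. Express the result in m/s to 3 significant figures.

Coriolis parameter at 16°N:
f = 2Ω sin φ = 2 × 7.29×10⁻⁵ × sin 16° = 4.02×10⁻⁵ s⁻¹
Height gradient: |∂Z/∂n| = 60 m / 445000 m = 1.35×10⁻⁴
On a pressure surface, geostrophic balance gives V_g = (g/f)|∂Z/∂n|:
V_g = 9.81 × 1.35×10⁻⁴ / 4.02×10⁻⁵ = 32.9 m/s

32.9 m/s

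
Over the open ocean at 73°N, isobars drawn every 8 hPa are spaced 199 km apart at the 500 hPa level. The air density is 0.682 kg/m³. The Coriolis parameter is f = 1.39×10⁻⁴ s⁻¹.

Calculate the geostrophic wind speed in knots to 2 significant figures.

Pressure gradient: |∂P/∂n| = 800 Pa / 199000 m = 4.02×10⁻³ Pa/m
Geostrophic balance (pressure-gradient force = Coriolis force):
V_g = (1/(fρ)) |∂P/∂n| = 4.02×10⁻³ / (1.39×10⁻⁴ × 0.682) = 42.4 m/s
Converting: 42.4 m/s × 1.944 = 82 knots

82 knots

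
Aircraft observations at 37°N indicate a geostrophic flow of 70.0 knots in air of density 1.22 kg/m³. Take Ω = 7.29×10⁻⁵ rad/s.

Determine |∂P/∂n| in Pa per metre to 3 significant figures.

Coriolis parameter at 37°N:
f = 2Ω sin φ = 2 × 7.29×10⁻⁵ × sin 37° = 8.77×10⁻⁵ s⁻¹
Wind speed in SI: 70.0 knots = 36.0 m/s
Geostrophic balance rearranged: |∂P/∂n| = f ρ V_g
|∂P/∂n| = 8.77×10⁻⁵ × 1.22 × 36.0 = 3.85×10⁻³ Pa/m

3.85×10⁻³ Pa/m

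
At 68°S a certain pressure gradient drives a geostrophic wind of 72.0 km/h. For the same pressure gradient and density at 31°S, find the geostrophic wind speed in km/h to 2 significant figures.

130 km/h

With the same pressure gradient and density, V_g ∝ 1/f ∝ 1/sin φ.
V₂ = V₁ · sin φ₁ / sin φ₂ = 72.0 × sin 68° / sin 31°
V₂ = 72.0 × 0.9272/0.5150 = 130 km/h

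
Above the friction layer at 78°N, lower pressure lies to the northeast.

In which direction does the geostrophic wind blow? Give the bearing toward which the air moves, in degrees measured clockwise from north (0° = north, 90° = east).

135°

The pressure-gradient force points toward the northeast (bearing 045°).
Geostrophic balance: in the Northern Hemisphere the Coriolis force deflects motion to the right, so the geostrophic wind blows 90° to the right of the pressure-gradient force (low pressure on the left).
Rotating 045° by 90° clockwise gives 135° — the wind blows toward the southeast.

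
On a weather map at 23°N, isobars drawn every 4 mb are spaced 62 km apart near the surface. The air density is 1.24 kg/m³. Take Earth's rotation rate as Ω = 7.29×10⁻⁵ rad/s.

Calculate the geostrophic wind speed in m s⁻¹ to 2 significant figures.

91 m s⁻¹

Coriolis parameter at 23°N:
f = 2Ω sin φ = 2 × 7.29×10⁻⁵ × sin 23° = 5.70×10⁻⁵ s⁻¹
Pressure gradient: |∂P/∂n| = 400 Pa / 62000 m = 6.45×10⁻³ Pa/m
Geostrophic balance (pressure-gradient force = Coriolis force):
V_g = (1/(fρ)) |∂P/∂n| = 6.45×10⁻³ / (5.70×10⁻⁵ × 1.24) = 91.3 m/s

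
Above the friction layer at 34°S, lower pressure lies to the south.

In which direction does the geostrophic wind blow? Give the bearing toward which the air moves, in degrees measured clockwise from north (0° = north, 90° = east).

The pressure-gradient force points toward the south (bearing 180°).
Geostrophic balance: in the Southern Hemisphere the Coriolis force deflects motion to the left, so the geostrophic wind blows 90° to the left of the pressure-gradient force (low pressure on the right).
Rotating 180° by 90° counterclockwise gives 090° — the wind blows toward the east.

090°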